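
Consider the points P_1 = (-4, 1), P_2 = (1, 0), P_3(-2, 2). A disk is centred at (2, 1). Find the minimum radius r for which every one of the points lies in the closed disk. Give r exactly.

6

The required radius is the distance from (2, 1) to the farthest point.
Squared distances: 36, 2, 17.
Maximum is 36, attained at P_1.
r = √36 = 6.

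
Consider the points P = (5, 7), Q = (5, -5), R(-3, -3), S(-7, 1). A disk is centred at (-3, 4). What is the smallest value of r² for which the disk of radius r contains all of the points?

145

The required radius is the distance from (-3, 4) to the farthest point.
Squared distances: 73, 145, 49, 25.
Maximum is 145, attained at Q.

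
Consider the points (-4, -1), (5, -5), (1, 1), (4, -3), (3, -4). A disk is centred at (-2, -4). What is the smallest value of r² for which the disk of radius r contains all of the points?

The required radius is the distance from (-2, -4) to the farthest point.
Squared distances: 13, 50, 34, 37, 25.
Maximum is 50, attained at (5, -5).

50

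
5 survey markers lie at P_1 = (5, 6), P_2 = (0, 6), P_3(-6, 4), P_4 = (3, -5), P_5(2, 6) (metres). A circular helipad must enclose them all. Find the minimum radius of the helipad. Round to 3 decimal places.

6.799

A smallest enclosing disk is always determined by at most three of the input points on its boundary.
The minimum enclosing circle is determined by three boundary points: P_1, P_3, P_4.
Their circumcentre is (5/26, 31/26) with r² = 15625/338.
The farthest remaining point P_5 is at distance² 8917/338 ≤ 15625/338.
r = √(15625/338) ≈ 6.799.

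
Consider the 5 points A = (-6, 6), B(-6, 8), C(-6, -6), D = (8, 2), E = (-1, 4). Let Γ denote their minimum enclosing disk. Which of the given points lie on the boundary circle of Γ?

B, C, D

The minimum enclosing circle is determined by three boundary points: B, C, D.
Their circumcentre is (-5/7, 1) with r² = 3770/49.
The farthest remaining point A is at distance² 2594/49 ≤ 3770/49.
The points at distance exactly r from the centre are B, C, D — 3 points.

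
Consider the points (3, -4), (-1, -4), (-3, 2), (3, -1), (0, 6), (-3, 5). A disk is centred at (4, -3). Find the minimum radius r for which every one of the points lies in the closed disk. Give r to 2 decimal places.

10.63

The required radius is the distance from (4, -3) to the farthest point.
Squared distances: 2, 26, 74, 5, 97, 113.
Maximum is 113, attained at (-3, 5).
r = √113 ≈ 10.63.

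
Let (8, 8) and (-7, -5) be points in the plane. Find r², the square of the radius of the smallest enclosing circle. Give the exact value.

The smallest circle enclosing two points has them as diameter endpoints.
Centre = midpoint = (0.5, 1.5); r² = |(8, 8)−(-7, -5)|²/4 = 394/4 = 98.5.

98.5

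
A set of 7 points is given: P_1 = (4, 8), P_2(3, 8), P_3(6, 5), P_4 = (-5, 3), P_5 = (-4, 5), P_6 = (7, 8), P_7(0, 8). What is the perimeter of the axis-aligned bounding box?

34

Width = max x − min x = 7 − (-5) = 12.
Height = max y − min y = 8 − 3 = 5.
Perimeter = 2(12 + 5) = 34.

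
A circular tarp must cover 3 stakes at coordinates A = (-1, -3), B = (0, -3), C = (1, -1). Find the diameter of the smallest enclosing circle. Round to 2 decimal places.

2.83

Side lengths²: AB² = 1, AC² = 8, BC² = 5.
Since AC² = 8 ≥ 5 + 1 = 6, the angle opposite AC is not acute, so the smallest enclosing circle has AC as diameter.
Centre = midpoint of AC = (0, -2), r² = 8/4 = 2.
Diameter = 2r = 2√2 ≈ 2.83.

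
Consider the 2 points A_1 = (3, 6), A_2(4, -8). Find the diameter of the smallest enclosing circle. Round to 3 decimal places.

The smallest circle enclosing two points has them as diameter endpoints.
Centre = midpoint = (3.5, -1); r² = |A_1A_2|²/4 = 197/4 = 49.25.
Diameter = 2r = 2√(49.25) ≈ 14.036.

14.036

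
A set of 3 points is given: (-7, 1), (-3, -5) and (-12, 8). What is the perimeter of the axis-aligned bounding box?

44

Width = max x − min x = -3 − (-12) = 9.
Height = max y − min y = 8 − (-5) = 13.
Perimeter = 2(9 + 13) = 44.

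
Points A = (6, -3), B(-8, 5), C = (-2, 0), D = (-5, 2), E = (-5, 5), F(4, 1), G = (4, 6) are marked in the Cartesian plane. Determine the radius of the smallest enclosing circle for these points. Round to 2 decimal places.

The minimum enclosing circle of a finite set is fixed by two of the points (as a diameter) or three (as a circumcircle).
The farthest pair is A–B with squared distance 260. The circle on this segment as diameter has centre (-1, 1) and r² = 260/4 = 65.
Check C: distance² to centre = 2 ≤ 65, so it lies inside.
All remaining points lie in this disk, and no smaller disk contains both endpoints, so this is the minimum enclosing circle.
r = √65 ≈ 8.06.

8.06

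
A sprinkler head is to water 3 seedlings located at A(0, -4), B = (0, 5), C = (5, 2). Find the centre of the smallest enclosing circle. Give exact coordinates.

(0.7, 0.5)

Side lengths²: AB² = 81, AC² = 61, BC² = 34.
Since AB² = 81 < 61 + 34 = 95, the triangle is acute, so the smallest enclosing circle is the circumcircle.
Circumcentre = (0.7, 0.5), r² = 20.74.
Centre = (0.7, 0.5).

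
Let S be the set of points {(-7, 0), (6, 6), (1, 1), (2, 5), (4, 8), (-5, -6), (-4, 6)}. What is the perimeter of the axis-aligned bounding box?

54

Width = max x − min x = 6 − (-7) = 13.
Height = max y − min y = 8 − (-6) = 14.
Perimeter = 2(13 + 14) = 54.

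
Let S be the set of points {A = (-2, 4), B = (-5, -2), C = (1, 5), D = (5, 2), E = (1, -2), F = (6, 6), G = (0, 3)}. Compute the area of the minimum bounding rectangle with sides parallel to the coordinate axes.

x ranges over [-5, 6], width 11.
y ranges over [-2, 6], height 8.
Area = 11 × 8 = 88.

88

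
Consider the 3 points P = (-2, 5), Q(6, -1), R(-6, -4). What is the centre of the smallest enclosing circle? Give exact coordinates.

(-0.34375, -1.125)

Side lengths²: PQ² = 100, PR² = 97, QR² = 153.
Since QR² = 153 < 100 + 97 = 197, the triangle is acute, so the smallest enclosing circle is the circumcircle.
Circumcentre = (-0.34375, -1.125), r² = 40.2587890625.
Centre = (-0.34375, -1.125).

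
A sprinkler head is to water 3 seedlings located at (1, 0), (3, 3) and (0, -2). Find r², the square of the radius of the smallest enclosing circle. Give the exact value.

Call the three points A, B, C in the order given.
Side lengths²: AB² = 13, AC² = 5, BC² = 34.
Since BC² = 34 ≥ 13 + 5 = 18, the angle opposite BC is not acute, so the smallest enclosing circle has BC as diameter.
Centre = midpoint of BC = (1.5, 0.5), r² = 34/4 = 8.5.

8.5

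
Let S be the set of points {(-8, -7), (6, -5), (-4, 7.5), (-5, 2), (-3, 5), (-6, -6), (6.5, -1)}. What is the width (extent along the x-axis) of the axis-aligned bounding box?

14.5

max x = 6.5, min x = -8, so width = 14.5.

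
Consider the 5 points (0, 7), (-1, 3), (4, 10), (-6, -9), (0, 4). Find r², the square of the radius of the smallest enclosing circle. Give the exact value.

The farthest pair is (4, 10)–(-6, -9) with squared distance 461. The circle on this segment as diameter has centre (-1, 0.5) and r² = 461/4 = 115.25.
Check (0, 7): distance² to centre = 43.25 ≤ 115.25, so it lies inside.
All remaining points lie in this disk, and no smaller disk contains both endpoints, so this is the minimum enclosing circle.

115.25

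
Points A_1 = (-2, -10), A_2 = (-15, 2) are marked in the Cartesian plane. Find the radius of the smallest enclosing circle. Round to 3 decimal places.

The smallest circle enclosing two points has them as diameter endpoints.
Centre = midpoint = (-8.5, -4); r² = |A_1A_2|²/4 = 313/4 = 78.25.
r = √(78.25) ≈ 8.846.

8.846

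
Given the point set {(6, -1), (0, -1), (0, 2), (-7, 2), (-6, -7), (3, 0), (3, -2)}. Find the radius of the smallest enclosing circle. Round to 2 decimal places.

A smallest enclosing disk is always determined by at most three of the input points on its boundary.
The minimum enclosing circle is determined by three boundary points: (6, -1), (-7, 2), (-6, -7).
Their circumcentre is (-20/19, -36/19) with r² = 18245/361.
The farthest remaining point (3, 0) is at distance² 7225/361 ≤ 18245/361.
r = √(18245/361) ≈ 7.11.

7.11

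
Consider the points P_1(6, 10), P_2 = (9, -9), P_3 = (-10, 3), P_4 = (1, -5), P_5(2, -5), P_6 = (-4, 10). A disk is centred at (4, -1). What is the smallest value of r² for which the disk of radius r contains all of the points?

212

The required radius is the distance from (4, -1) to the farthest point.
Squared distances: 125, 89, 212, 25, 20, 185.
Maximum is 212, attained at P_3.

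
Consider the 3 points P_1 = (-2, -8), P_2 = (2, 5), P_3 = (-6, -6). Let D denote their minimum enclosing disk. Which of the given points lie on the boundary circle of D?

Side lengths²: P_1P_2² = 185, P_1P_3² = 20, P_2P_3² = 185.
Since P_2P_3² = 185 < 185 + 20 = 205, the triangle is acute, so the smallest enclosing circle is the circumcircle.
Circumcentre = (-13/12, -7/6), r² = 6845/144.
The points at distance exactly r from the centre are P_1, P_2, P_3 — 3 points.

P_1, P_2, P_3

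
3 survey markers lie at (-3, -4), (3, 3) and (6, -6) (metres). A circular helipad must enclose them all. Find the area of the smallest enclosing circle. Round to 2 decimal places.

90.79

Call the three points A, B, C in the order given.
Side lengths²: AB² = 85, AC² = 85, BC² = 90.
Since BC² = 90 < 85 + 85 = 170, the triangle is acute, so the smallest enclosing circle is the circumcircle.
Circumcentre = (2.1, -2.3), r² = 28.9.
Area = π·r² = π·28.9 ≈ 90.79.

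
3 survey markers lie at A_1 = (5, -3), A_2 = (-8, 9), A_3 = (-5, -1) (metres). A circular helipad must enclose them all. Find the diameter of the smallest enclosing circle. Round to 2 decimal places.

Side lengths²: A_1A_2² = 313, A_1A_3² = 104, A_2A_3² = 109.
Since A_1A_2² = 313 ≥ 109 + 104 = 213, the angle opposite A_1A_2 is not acute, so the smallest enclosing circle has A_1A_2 as diameter.
Centre = midpoint of A_1A_2 = (-1.5, 3), r² = 313/4 = 78.25.
Diameter = 2r = 2√(78.25) ≈ 17.69.

17.69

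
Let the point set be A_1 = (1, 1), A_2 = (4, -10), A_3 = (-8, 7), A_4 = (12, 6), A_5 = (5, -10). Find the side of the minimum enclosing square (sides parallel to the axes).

The bounding box has width 20 and height 17.
An axis-aligned square enclosing the set must have side ≥ max(width, height).
So the minimum side is max(20, 17) = 20.

20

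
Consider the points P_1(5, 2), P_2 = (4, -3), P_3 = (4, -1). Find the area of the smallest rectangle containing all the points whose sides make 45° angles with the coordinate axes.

12

In coordinates u = x + y, v = x − y the rectangle is axis-aligned; the map (x,y)→(u,v) scales areas by 2.
u-values: 7, 1, 3; range = 7 − 1 = 6.
v-values: 3, 7, 5; range = 7 − 3 = 4.
Area = (6 × 4) / 2 = 12.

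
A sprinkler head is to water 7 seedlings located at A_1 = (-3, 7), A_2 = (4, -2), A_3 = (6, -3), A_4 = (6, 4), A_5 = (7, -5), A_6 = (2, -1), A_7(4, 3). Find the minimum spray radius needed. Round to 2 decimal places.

7.81

The minimum enclosing circle of a finite set is fixed by two of the points (as a diameter) or three (as a circumcircle).
The farthest pair is A_1–A_5 with squared distance 244. The circle on this segment as diameter has centre (2, 1) and r² = 244/4 = 61.
Check A_2: distance² to centre = 13 ≤ 61, so it lies inside.
All remaining points lie in this disk, and no smaller disk contains both endpoints, so this is the minimum enclosing circle.
r = √61 ≈ 7.81.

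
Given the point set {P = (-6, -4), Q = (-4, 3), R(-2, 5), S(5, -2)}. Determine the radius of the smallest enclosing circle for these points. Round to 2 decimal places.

The minimum enclosing circle is determined by three boundary points: P, R, S.
Their circumcentre is (-23/26, -23/26) with r² = 12125/338.
The farthest remaining point Q is at distance² 8381/338 ≤ 12125/338.
r = √(12125/338) ≈ 5.99.

5.99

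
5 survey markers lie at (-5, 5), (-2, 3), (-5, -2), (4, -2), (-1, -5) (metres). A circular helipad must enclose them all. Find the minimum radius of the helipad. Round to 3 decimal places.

A smallest enclosing disk is always determined by at most three of the input points on its boundary.
The minimum enclosing circle is determined by three boundary points: (-5, 5), (4, -2), (-1, -5).
Their circumcentre is (-33/31, 24/31) with r² = 32045/961.
The farthest remaining point (-5, -2) is at distance² 22280/961 ≤ 32045/961.
r = √(32045/961) ≈ 5.775.

5.775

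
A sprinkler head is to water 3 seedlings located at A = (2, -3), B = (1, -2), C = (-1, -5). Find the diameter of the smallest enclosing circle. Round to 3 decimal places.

3.677

Side lengths²: AB² = 2, AC² = 13, BC² = 13.
Since BC² = 13 < 13 + 2 = 15, the triangle is acute, so the smallest enclosing circle is the circumcircle.
Circumcentre = (0.3, -3.7), r² = 3.38.
Diameter = 2r = 2√(3.38) ≈ 3.677.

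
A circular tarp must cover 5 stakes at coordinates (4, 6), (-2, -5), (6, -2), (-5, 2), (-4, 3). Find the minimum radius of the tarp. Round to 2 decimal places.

6.26

By Welzl's lemma the MEC is supported by two points (diametrically opposite) or three points (on a circumcircle).
The farthest pair is (4, 6)–(-2, -5) with squared distance 157. The circle on this segment as diameter has centre (1, 0.5) and r² = 157/4 = 39.25.
Check (6, -2): distance² to centre = 31.25 ≤ 39.25, so it lies inside.
All remaining points lie in this disk, and no smaller disk contains both endpoints, so this is the minimum enclosing circle.
r = √(39.25) ≈ 6.26.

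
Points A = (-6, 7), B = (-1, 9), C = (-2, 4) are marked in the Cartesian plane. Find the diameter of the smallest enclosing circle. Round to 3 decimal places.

5.969

Side lengths²: AB² = 29, AC² = 25, BC² = 26.
Since AB² = 29 < 26 + 25 = 51, the triangle is acute, so the smallest enclosing circle is the circumcircle.
Circumcentre = (-139/46, 313/46), r² = 9425/1058.
Diameter = 2r = 2√(9425/1058) ≈ 5.969.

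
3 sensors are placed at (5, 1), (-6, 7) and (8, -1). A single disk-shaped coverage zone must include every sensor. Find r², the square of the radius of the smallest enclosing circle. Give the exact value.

Call the three points A, B, C in the order given.
Side lengths²: AB² = 157, AC² = 13, BC² = 260.
Since BC² = 260 ≥ 157 + 13 = 170, the angle opposite BC is not acute, so the smallest enclosing circle has BC as diameter.
Centre = midpoint of BC = (1, 3), r² = 260/4 = 65.

65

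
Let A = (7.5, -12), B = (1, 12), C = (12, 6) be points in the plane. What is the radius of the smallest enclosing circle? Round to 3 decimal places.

12.432

Side lengths²: AB² = 618.25, AC² = 344.25, BC² = 157.
Since AB² = 618.25 ≥ 344.25 + 157 = 501.25, the angle opposite AB is not acute, so the smallest enclosing circle has AB as diameter.
Centre = midpoint of AB = (4.25, 0), r² = 618.25/4 = 154.5625.
r = √(154.5625) ≈ 12.432.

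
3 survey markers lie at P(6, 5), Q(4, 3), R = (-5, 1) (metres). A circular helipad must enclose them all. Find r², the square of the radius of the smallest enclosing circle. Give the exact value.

34.25

Side lengths²: PQ² = 8, PR² = 137, QR² = 85.
Since PR² = 137 ≥ 85 + 8 = 93, the angle opposite PR is not acute, so the smallest enclosing circle has PR as diameter.
Centre = midpoint of PR = (0.5, 3), r² = 137/4 = 34.25.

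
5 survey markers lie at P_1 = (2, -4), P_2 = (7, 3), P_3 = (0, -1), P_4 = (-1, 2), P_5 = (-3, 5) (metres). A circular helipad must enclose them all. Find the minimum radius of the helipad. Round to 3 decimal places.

A smallest enclosing disk is always determined by at most three of the input points on its boundary.
The minimum enclosing circle is determined by three boundary points: P_1, P_2, P_5.
Their circumcentre is (1.525, 1.625) with r² = 31.86625.
The farthest remaining point P_3 is at distance² 9.21625 ≤ 31.86625.
r = √(31.86625) ≈ 5.645.

5.645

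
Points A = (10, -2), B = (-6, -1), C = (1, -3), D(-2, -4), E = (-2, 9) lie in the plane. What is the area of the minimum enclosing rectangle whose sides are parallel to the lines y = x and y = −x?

172.5

In coordinates u = x + y, v = x − y the rectangle is axis-aligned; the map (x,y)→(u,v) scales areas by 2.
u-values: 8, -7, -2, -6, 7; range = 8 − (-7) = 15.
v-values: 12, -5, 4, 2, -11; range = 12 − (-11) = 23.
Area = (15 × 23) / 2 = 172.5.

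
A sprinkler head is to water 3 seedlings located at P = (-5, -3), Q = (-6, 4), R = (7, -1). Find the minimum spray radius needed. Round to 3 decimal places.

6.966

Side lengths²: PQ² = 50, PR² = 148, QR² = 194.
Since QR² = 194 < 148 + 50 = 198, the triangle is acute, so the smallest enclosing circle is the circumcircle.
Circumcentre = (19/43, 58/43), r² = 89725/1849.
r = √(89725/1849) ≈ 6.966.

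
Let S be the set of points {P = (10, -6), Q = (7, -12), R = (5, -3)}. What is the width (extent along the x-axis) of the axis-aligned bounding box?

5

max x = 10, min x = 5, so width = 5.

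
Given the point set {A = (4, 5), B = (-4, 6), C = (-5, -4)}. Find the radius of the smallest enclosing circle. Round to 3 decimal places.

Side lengths²: AB² = 65, AC² = 162, BC² = 101.
Since AC² = 162 < 101 + 65 = 166, the triangle is acute, so the smallest enclosing circle is the circumcircle.
Circumcentre = (-11/18, 11/18), r² = 6565/162.
r = √(6565/162) ≈ 6.366.

6.366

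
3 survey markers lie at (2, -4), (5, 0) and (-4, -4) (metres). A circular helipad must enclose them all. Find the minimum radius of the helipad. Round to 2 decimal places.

4.92

Call the three points A, B, C in the order given.
Side lengths²: AB² = 25, AC² = 36, BC² = 97.
Since BC² = 97 ≥ 36 + 25 = 61, the angle opposite BC is not acute, so the smallest enclosing circle has BC as diameter.
Centre = midpoint of BC = (0.5, -2), r² = 97/4 = 24.25.
r = √(24.25) ≈ 4.92.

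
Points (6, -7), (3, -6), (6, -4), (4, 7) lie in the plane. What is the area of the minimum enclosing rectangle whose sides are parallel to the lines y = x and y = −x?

In coordinates u = x + y, v = x − y the rectangle is axis-aligned; the map (x,y)→(u,v) scales areas by 2.
u-values: -1, -3, 2, 11; range = 11 − (-3) = 14.
v-values: 13, 9, 10, -3; range = 13 − (-3) = 16.
Area = (14 × 16) / 2 = 112.

112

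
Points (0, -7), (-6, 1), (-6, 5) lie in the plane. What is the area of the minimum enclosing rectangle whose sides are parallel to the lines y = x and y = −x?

In coordinates u = x + y, v = x − y the rectangle is axis-aligned; the map (x,y)→(u,v) scales areas by 2.
u-values: -7, -5, -1; range = -1 − (-7) = 6.
v-values: 7, -7, -11; range = 7 − (-11) = 18.
Area = (6 × 18) / 2 = 54.

54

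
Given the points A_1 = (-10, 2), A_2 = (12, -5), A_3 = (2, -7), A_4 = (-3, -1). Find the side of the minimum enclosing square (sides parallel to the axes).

The bounding box has width 22 and height 9.
An axis-aligned square enclosing the set must have side ≥ max(width, height).
So the minimum side is max(22, 9) = 22.

22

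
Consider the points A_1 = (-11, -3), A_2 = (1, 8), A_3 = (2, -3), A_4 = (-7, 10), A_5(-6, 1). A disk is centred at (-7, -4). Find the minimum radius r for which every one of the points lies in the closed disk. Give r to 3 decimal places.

The required radius is the distance from (-7, -4) to the farthest point.
Squared distances: 17, 208, 82, 196, 26.
Maximum is 208, attained at A_2.
r = √208 ≈ 14.422.

14.422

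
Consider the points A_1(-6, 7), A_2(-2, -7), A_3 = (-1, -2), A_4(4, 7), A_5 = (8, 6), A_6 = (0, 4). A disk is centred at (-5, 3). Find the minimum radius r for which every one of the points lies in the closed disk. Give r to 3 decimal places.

The required radius is the distance from (-5, 3) to the farthest point.
Squared distances: 17, 109, 41, 97, 178, 26.
Maximum is 178, attained at A_5.
r = √178 ≈ 13.342.

13.342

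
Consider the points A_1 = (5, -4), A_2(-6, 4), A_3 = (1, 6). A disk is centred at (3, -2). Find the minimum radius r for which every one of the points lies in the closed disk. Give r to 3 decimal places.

10.817

The required radius is the distance from (3, -2) to the farthest point.
Squared distances: 8, 117, 68.
Maximum is 117, attained at A_2.
r = √117 ≈ 10.817.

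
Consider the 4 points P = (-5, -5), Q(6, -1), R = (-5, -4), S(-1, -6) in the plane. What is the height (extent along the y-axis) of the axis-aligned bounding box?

5

max y = -1, min y = -6, so height = 5.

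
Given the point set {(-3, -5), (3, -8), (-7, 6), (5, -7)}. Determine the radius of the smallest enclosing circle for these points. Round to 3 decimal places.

8.846

The farthest pair is (-7, 6)–(5, -7) with squared distance 313. The circle on this segment as diameter has centre (-1, -0.5) and r² = 313/4 = 78.25.
Check (-3, -5): distance² to centre = 24.25 ≤ 78.25, so it lies inside.
All remaining points lie in this disk, and no smaller disk contains both endpoints, so this is the minimum enclosing circle.
r = √(78.25) ≈ 8.846.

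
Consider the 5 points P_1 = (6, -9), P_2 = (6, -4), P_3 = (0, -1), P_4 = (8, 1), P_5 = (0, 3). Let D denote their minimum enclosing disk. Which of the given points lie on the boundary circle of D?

P_1, P_5

The minimum enclosing circle of a finite set is fixed by two of the points (as a diameter) or three (as a circumcircle).
The farthest pair is P_1–P_5 with squared distance 180. The circle on this segment as diameter has centre (3, -3) and r² = 180/4 = 45.
Check P_2: distance² to centre = 10 ≤ 45, so it lies inside.
All remaining points lie in this disk, and no smaller disk contains both endpoints, so this is the minimum enclosing circle.
The points at distance exactly r from the centre are P_1, P_5 — 2 points.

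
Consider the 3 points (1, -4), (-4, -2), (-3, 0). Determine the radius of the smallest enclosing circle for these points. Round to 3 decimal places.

2.838

Call the three points A, B, C in the order given.
Side lengths²: AB² = 29, AC² = 32, BC² = 5.
Since AC² = 32 < 29 + 5 = 34, the triangle is acute, so the smallest enclosing circle is the circumcircle.
Circumcentre = (-7/6, -13/6), r² = 145/18.
r = √(145/18) ≈ 2.838.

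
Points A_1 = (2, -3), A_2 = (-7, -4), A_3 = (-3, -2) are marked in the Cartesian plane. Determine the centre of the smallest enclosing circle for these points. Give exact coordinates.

Side lengths²: A_1A_2² = 82, A_1A_3² = 26, A_2A_3² = 20.
Since A_1A_2² = 82 ≥ 26 + 20 = 46, the angle opposite A_1A_2 is not acute, so the smallest enclosing circle has A_1A_2 as diameter.
Centre = midpoint of A_1A_2 = (-2.5, -3.5), r² = 82/4 = 20.5.
Centre = (-2.5, -3.5).

(-2.5, -3.5)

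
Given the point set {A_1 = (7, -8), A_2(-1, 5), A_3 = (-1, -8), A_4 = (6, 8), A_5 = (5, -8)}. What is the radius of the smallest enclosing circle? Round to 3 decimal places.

By Welzl's lemma the MEC is supported by two points (diametrically opposite) or three points (on a circumcircle).
The minimum enclosing circle is determined by three boundary points: A_1, A_3, A_4.
Their circumcentre is (3, -0.21875) with r² = 76.5478515625.
The farthest remaining point A_5 is at distance² 64.5478515625 ≤ 76.5478515625.
r = √(76.5478515625) ≈ 8.749.

8.749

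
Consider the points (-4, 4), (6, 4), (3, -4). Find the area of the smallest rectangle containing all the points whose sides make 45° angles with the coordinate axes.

82.5

In coordinates u = x + y, v = x − y the rectangle is axis-aligned; the map (x,y)→(u,v) scales areas by 2.
u-values: 0, 10, -1; range = 10 − (-1) = 11.
v-values: -8, 2, 7; range = 7 − (-8) = 15.
Area = (11 × 15) / 2 = 82.5.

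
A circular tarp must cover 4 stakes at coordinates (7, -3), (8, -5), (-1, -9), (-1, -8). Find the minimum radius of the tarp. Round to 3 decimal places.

The minimum enclosing circle of a finite set is fixed by two of the points (as a diameter) or three (as a circumcircle).
The minimum enclosing circle is determined by three boundary points: (7, -3), (8, -5), (-1, -9).
Their circumcentre is (69/22, -68/11) with r² = 12125/484.
The farthest remaining point (-1, -8) is at distance² 9881/484 ≤ 12125/484.
r = √(12125/484) ≈ 5.005.

5.005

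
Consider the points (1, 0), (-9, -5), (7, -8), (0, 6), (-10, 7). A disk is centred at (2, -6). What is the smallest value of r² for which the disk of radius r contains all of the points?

The required radius is the distance from (2, -6) to the farthest point.
Squared distances: 37, 122, 29, 148, 313.
Maximum is 313, attained at (-10, 7).

313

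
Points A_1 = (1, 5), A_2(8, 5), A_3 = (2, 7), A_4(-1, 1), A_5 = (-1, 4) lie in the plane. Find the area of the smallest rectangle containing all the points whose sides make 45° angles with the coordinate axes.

52

In coordinates u = x + y, v = x − y the rectangle is axis-aligned; the map (x,y)→(u,v) scales areas by 2.
u-values: 6, 13, 9, 0, 3; range = 13 − 0 = 13.
v-values: -4, 3, -5, -2, -5; range = 3 − (-5) = 8.
Area = (13 × 8) / 2 = 52.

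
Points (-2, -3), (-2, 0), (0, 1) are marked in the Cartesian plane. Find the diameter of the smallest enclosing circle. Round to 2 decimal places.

Call the three points A, B, C in the order given.
Side lengths²: AB² = 9, AC² = 20, BC² = 5.
Since AC² = 20 ≥ 9 + 5 = 14, the angle opposite AC is not acute, so the smallest enclosing circle has AC as diameter.
Centre = midpoint of AC = (-1, -1), r² = 20/4 = 5.
Diameter = 2r = 2√5 ≈ 4.47.

4.47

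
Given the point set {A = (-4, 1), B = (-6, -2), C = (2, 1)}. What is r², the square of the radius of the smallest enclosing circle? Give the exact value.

Side lengths²: AB² = 13, AC² = 36, BC² = 73.
Since BC² = 73 ≥ 36 + 13 = 49, the angle opposite BC is not acute, so the smallest enclosing circle has BC as diameter.
Centre = midpoint of BC = (-2, -0.5), r² = 73/4 = 18.25.

18.25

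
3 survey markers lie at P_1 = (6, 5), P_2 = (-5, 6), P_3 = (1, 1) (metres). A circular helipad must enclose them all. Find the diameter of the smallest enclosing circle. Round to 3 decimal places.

Side lengths²: P_1P_2² = 122, P_1P_3² = 41, P_2P_3² = 61.
Since P_1P_2² = 122 ≥ 61 + 41 = 102, the angle opposite P_1P_2 is not acute, so the smallest enclosing circle has P_1P_2 as diameter.
Centre = midpoint of P_1P_2 = (0.5, 5.5), r² = 122/4 = 30.5.
Diameter = 2r = 2√(30.5) ≈ 11.045.

11.045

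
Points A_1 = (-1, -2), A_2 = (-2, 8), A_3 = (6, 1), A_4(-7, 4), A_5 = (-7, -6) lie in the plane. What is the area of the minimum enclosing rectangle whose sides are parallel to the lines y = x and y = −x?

160

In coordinates u = x + y, v = x − y the rectangle is axis-aligned; the map (x,y)→(u,v) scales areas by 2.
u-values: -3, 6, 7, -3, -13; range = 7 − (-13) = 20.
v-values: 1, -10, 5, -11, -1; range = 5 − (-11) = 16.
Area = (20 × 16) / 2 = 160.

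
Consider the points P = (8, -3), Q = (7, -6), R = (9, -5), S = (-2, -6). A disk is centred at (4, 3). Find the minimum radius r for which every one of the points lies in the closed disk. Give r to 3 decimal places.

The required radius is the distance from (4, 3) to the farthest point.
Squared distances: 52, 90, 89, 117.
Maximum is 117, attained at S.
r = √117 ≈ 10.817.

10.817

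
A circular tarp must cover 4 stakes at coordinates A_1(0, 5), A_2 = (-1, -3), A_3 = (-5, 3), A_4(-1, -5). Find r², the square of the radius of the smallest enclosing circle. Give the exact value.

The minimum enclosing circle of a finite set is fixed by two of the points (as a diameter) or three (as a circumcircle).
The minimum enclosing circle is determined by three boundary points: A_1, A_3, A_4.
Their circumcentre is (-11/12, 1/24) with r² = 14645/576.
The farthest remaining point A_2 is at distance² 5333/576 ≤ 14645/576.

14645/576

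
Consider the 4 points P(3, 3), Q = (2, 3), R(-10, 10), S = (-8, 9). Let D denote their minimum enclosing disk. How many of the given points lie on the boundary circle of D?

2

By Welzl's lemma the MEC is supported by two points (diametrically opposite) or three points (on a circumcircle).
The farthest pair is P–R with squared distance 218. The circle on this segment as diameter has centre (-3.5, 6.5) and r² = 218/4 = 54.5.
Check Q: distance² to centre = 42.5 ≤ 54.5, so it lies inside.
All remaining points lie in this disk, and no smaller disk contains both endpoints, so this is the minimum enclosing circle.
The points at distance exactly r from the centre are P, R — 2 points.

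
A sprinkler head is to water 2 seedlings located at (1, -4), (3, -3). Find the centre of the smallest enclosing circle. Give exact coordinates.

(2, -3.5)

The smallest circle enclosing two points has them as diameter endpoints.
Centre = midpoint = (2, -3.5); r² = |(1, -4)−(3, -3)|²/4 = 5/4 = 1.25.
Centre = (2, -3.5).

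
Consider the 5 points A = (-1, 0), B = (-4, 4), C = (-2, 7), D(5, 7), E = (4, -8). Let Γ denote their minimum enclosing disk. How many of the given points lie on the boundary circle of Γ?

3

By Welzl's lemma the MEC is supported by two points (diametrically opposite) or three points (on a circumcircle).
The minimum enclosing circle is determined by three boundary points: C, D, E.
Their circumcentre is (1.5, -0.3) with r² = 65.54.
The farthest remaining point B is at distance² 48.74 ≤ 65.54.
The points at distance exactly r from the centre are C, D, E — 3 points.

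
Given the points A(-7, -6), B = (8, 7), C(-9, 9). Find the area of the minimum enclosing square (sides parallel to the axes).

289

The bounding box has width 17 and height 15.
An axis-aligned square enclosing the set must have side ≥ max(width, height).
So the minimum side is max(17, 15) = 17.
Area = 17² = 289.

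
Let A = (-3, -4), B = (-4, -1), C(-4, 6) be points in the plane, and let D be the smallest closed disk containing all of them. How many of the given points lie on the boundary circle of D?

2

Side lengths²: AB² = 10, AC² = 101, BC² = 49.
Since AC² = 101 ≥ 49 + 10 = 59, the angle opposite AC is not acute, so the smallest enclosing circle has AC as diameter.
Centre = midpoint of AC = (-3.5, 1), r² = 101/4 = 25.25.
The points at distance exactly r from the centre are A, C — 2 points.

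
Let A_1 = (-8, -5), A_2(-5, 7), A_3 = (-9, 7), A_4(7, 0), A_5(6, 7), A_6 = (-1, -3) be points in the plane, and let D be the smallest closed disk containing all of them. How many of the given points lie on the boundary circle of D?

By Welzl's lemma the MEC is supported by two points (diametrically opposite) or three points (on a circumcircle).
The minimum enclosing circle is determined by three boundary points: A_1, A_3, A_5.
Their circumcentre is (-1.5, 19/12) with r² = 12325/144.
The farthest remaining point A_4 is at distance² 10765/144 ≤ 12325/144.
The points at distance exactly r from the centre are A_1, A_3, A_5 — 3 points.

3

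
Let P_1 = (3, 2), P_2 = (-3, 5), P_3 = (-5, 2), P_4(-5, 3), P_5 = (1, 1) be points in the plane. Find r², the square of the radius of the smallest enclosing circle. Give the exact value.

The minimum enclosing circle of a finite set is fixed by two of the points (as a diameter) or three (as a circumcircle).
The farthest pair is P_1–P_4 with squared distance 65. The circle on this segment as diameter has centre (-1, 2.5) and r² = 65/4 = 16.25.
Check P_2: distance² to centre = 10.25 ≤ 16.25, so it lies inside.
All remaining points lie in this disk, and no smaller disk contains both endpoints, so this is the minimum enclosing circle.

16.25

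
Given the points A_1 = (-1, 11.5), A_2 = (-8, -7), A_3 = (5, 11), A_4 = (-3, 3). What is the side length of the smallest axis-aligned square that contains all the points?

The bounding box has width 13 and height 18.5.
An axis-aligned square enclosing the set must have side ≥ max(width, height).
So the minimum side is max(13, 18.5) = 18.5.

18.5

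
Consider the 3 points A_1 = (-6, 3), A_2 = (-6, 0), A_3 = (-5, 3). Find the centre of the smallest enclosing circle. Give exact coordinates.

Side lengths²: A_1A_2² = 9, A_1A_3² = 1, A_2A_3² = 10.
Since A_2A_3² = 10 ≥ 9 + 1 = 10, the angle opposite A_2A_3 is not acute, so the smallest enclosing circle has A_2A_3 as diameter.
Centre = midpoint of A_2A_3 = (-5.5, 1.5), r² = 10/4 = 2.5.
Centre = (-5.5, 1.5).

(-5.5, 1.5)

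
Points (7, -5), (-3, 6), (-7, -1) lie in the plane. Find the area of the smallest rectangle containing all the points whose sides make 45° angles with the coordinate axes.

115.5

In coordinates u = x + y, v = x − y the rectangle is axis-aligned; the map (x,y)→(u,v) scales areas by 2.
u-values: 2, 3, -8; range = 3 − (-8) = 11.
v-values: 12, -9, -6; range = 12 − (-9) = 21.
Area = (11 × 21) / 2 = 115.5.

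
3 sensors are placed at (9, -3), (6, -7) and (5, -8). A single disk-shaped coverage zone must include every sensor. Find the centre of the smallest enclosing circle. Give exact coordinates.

(7, -5.5)

Call the three points A, B, C in the order given.
Side lengths²: AB² = 25, AC² = 41, BC² = 2.
Since AC² = 41 ≥ 25 + 2 = 27, the angle opposite AC is not acute, so the smallest enclosing circle has AC as diameter.
Centre = midpoint of AC = (7, -5.5), r² = 41/4 = 10.25.
Centre = (7, -5.5).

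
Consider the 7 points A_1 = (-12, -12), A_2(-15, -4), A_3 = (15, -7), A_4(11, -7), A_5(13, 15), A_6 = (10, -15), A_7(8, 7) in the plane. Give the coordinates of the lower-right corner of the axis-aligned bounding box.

x-range [-15, 15], y-range [-15, 15].
The lower-right corner is (15, -15).

(15, -15)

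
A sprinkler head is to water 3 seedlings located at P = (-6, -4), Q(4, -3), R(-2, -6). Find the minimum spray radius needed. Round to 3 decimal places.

5.025

Side lengths²: PQ² = 101, PR² = 20, QR² = 45.
Since PQ² = 101 ≥ 45 + 20 = 65, the angle opposite PQ is not acute, so the smallest enclosing circle has PQ as diameter.
Centre = midpoint of PQ = (-1, -3.5), r² = 101/4 = 25.25.
r = √(25.25) ≈ 5.025.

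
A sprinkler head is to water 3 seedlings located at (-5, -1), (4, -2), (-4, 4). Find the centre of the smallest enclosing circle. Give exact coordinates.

(-6/23, 15/23)

Call the three points A, B, C in the order given.
Side lengths²: AB² = 82, AC² = 26, BC² = 100.
Since BC² = 100 < 82 + 26 = 108, the triangle is acute, so the smallest enclosing circle is the circumcircle.
Circumcentre = (-6/23, 15/23), r² = 13325/529.
Centre = (-6/23, 15/23).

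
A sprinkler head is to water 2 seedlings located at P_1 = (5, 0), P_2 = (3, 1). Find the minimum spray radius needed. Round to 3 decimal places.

1.118

The smallest circle enclosing two points has them as diameter endpoints.
Centre = midpoint = (4, 0.5); r² = |P_1P_2|²/4 = 5/4 = 1.25.
r = √(1.25) ≈ 1.118.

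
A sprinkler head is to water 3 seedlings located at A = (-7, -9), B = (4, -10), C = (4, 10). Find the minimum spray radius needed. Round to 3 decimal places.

11.023

Side lengths²: AB² = 122, AC² = 482, BC² = 400.
Since AC² = 482 < 400 + 122 = 522, the triangle is acute, so the smallest enclosing circle is the circumcircle.
Circumcentre = (-7/11, 0), r² = 14701/121.
r = √(14701/121) ≈ 11.023.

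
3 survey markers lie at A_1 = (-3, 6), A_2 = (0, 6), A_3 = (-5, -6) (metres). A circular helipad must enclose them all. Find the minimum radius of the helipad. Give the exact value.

Side lengths²: A_1A_2² = 9, A_1A_3² = 148, A_2A_3² = 169.
Since A_2A_3² = 169 ≥ 148 + 9 = 157, the angle opposite A_2A_3 is not acute, so the smallest enclosing circle has A_2A_3 as diameter.
Centre = midpoint of A_2A_3 = (-2.5, 0), r² = 169/4 = 42.25.
r = √(42.25) = 6.5.

6.5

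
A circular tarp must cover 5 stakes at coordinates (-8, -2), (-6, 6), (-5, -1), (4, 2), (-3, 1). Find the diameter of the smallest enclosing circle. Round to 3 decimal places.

By Welzl's lemma the MEC is supported by two points (diametrically opposite) or three points (on a circumcircle).
The minimum enclosing circle is determined by three boundary points: (-8, -2), (-6, 6), (4, 2).
Their circumcentre is (-25/11, 9/11) with r² = 4930/121.
The farthest remaining point (-5, -1) is at distance² 1300/121 ≤ 4930/121.
Diameter = 2r = 2√(4930/121) ≈ 12.766.

12.766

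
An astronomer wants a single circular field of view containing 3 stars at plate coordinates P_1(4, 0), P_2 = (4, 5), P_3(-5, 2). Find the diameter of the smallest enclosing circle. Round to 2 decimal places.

9.72

Side lengths²: P_1P_2² = 25, P_1P_3² = 85, P_2P_3² = 90.
Since P_2P_3² = 90 < 85 + 25 = 110, the triangle is acute, so the smallest enclosing circle is the circumcircle.
Circumcentre = (-1/6, 2.5), r² = 425/18.
Diameter = 2r = 2√(425/18) ≈ 9.72.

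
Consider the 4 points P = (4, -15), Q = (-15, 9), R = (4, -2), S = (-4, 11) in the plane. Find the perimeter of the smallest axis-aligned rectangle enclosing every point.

90

Width = max x − min x = 4 − (-15) = 19.
Height = max y − min y = 11 − (-15) = 26.
Perimeter = 2(19 + 26) = 90.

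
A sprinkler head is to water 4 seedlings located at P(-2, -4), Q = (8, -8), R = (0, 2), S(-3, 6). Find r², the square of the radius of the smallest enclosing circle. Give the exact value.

By Welzl's lemma the MEC is supported by two points (diametrically opposite) or three points (on a circumcircle).
The farthest pair is Q–S with squared distance 317. The circle on this segment as diameter has centre (2.5, -1) and r² = 317/4 = 79.25.
Check P: distance² to centre = 29.25 ≤ 79.25, so it lies inside.
All remaining points lie in this disk, and no smaller disk contains both endpoints, so this is the minimum enclosing circle.

79.25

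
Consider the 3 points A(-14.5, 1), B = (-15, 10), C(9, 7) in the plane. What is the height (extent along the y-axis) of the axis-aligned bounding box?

9

max y = 10, min y = 1, so height = 9.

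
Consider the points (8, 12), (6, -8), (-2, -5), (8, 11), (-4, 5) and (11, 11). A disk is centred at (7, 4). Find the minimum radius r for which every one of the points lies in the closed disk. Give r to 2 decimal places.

12.73

The required radius is the distance from (7, 4) to the farthest point.
Squared distances: 65, 145, 162, 50, 122, 65.
Maximum is 162, attained at (-2, -5).
r = √162 ≈ 12.73.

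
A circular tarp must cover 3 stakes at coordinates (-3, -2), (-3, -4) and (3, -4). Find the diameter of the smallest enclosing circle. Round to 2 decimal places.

Call the three points A, B, C in the order given.
Side lengths²: AB² = 4, AC² = 40, BC² = 36.
Since AC² = 40 ≥ 36 + 4 = 40, the angle opposite AC is not acute, so the smallest enclosing circle has AC as diameter.
Centre = midpoint of AC = (0, -3), r² = 40/4 = 10.
Diameter = 2r = 2√10 ≈ 6.32.

6.32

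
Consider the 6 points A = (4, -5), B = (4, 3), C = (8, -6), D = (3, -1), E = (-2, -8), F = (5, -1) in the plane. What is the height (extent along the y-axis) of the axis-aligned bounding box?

max y = 3, min y = -8, so height = 11.

11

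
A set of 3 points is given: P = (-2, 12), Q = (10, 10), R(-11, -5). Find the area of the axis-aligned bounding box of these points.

x ranges over [-11, 10], width 21.
y ranges over [-5, 12], height 17.
Area = 21 × 17 = 357.

357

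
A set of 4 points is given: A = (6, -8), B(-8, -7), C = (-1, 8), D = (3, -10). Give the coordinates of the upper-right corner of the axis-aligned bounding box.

(6, 8)

x-range [-8, 6], y-range [-10, 8].
The upper-right corner is (6, 8).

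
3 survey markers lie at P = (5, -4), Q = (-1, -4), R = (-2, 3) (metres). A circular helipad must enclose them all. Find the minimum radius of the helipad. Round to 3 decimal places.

4.950

Side lengths²: PQ² = 36, PR² = 98, QR² = 50.
Since PR² = 98 ≥ 50 + 36 = 86, the angle opposite PR is not acute, so the smallest enclosing circle has PR as diameter.
Centre = midpoint of PR = (1.5, -0.5), r² = 98/4 = 24.5.
r = √(24.5) ≈ 4.950.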